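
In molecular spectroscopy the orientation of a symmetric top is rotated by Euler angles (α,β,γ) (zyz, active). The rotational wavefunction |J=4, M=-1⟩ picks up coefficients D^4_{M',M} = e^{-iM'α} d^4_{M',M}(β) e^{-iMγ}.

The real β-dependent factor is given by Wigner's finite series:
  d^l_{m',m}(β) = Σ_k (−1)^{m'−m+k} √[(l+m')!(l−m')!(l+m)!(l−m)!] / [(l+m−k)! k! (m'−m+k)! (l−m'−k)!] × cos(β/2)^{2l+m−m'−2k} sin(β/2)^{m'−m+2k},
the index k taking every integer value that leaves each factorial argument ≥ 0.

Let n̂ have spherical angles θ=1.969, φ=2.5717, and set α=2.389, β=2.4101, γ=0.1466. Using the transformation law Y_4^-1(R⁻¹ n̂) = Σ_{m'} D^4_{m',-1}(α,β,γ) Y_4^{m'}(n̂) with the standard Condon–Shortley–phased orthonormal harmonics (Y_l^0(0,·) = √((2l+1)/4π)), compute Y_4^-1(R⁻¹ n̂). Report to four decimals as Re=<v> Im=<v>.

Re=-0.4243 Im=-0.2485

Need the full column D^4_{m',-1} for m'=−4..4 at α=2.389, β=2.4101, γ=0.1466.
cos(β/2)=0.357646, sin(β/2)=0.933857
d^4_{-4,-1}: single k=3 term ⇒ +0.035662;  D = -0.034294-0.009781i
d^4_{-3,-1}: k∈[2..3] ⇒ +0.014486 -0.164610 = -0.150124;  D = -0.077233-0.128733i
d^4_{-2,-1}: k∈[1..3] ⇒ +0.002965 -0.101092 +0.459493 = +0.361366;  D = +0.076112-0.353260i
d^4_{-1,-1}: k∈[0..3] ⇒ +0.000268 -0.027376 +0.373300 -0.848379 = -0.502188;  D = +0.412767-0.286035i
d^4_{0,-1}: k∈[0..3] ⇒ -0.003126 +0.127872 -0.871826 +0.990676 = +0.243597;  D = +0.240984+0.035584i
d^4_{1,-1}: k∈[0..3] ⇒ +0.018251 -0.373300 +1.272569 -0.578420 = +0.339100;  D = -0.211002-0.265456i
d^4_{2,-1}: k∈[0..2] ⇒ -0.067395 +0.689239 -0.939838 = -0.317994;  D = +0.025726-0.316951i
d^4_{3,-1}: k∈[0..1] ⇒ +0.164610 -0.673380 = -0.508770;  D = -0.376665+0.342010i
d^4_{4,-1}: single k=0 term ⇒ -0.243141;  D = +0.243112+0.003739i
Y_4^{m'}(θ=1.969,φ=2.5717) and Σ D·Y over m':
  (-0.0343-0.0098i)·(-0.2079+0.2425i)  (-0.0772-0.1287i)·(-0.0526+0.3764i)  (+0.0761-0.3533i)·(+0.0062+0.0136i)  (+0.4128-0.2860i)·(-0.2773-0.1777i)  (+0.2410+0.0356i)·(-0.0761+0.0000i)  (-0.2110-0.2655i)·(+0.2773-0.1777i)  (+0.0257-0.3170i)·(+0.0062-0.0136i)  (-0.3767+0.3420i)·(+0.0526+0.3764i)  (+0.2431+0.0037i)·(-0.2079-0.2425i)
Y_4^-1(R⁻¹ n̂) = -0.424334-0.248467i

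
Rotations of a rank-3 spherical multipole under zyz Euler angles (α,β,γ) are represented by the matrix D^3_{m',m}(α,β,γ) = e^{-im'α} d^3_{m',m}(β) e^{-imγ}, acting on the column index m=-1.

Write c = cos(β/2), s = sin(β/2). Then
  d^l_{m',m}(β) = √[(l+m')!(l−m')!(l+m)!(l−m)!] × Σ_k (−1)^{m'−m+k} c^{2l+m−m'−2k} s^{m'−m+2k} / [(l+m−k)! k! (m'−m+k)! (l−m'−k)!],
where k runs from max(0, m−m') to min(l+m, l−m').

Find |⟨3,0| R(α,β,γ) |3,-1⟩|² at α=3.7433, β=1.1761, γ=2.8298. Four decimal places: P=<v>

P=0.0109

First d^3_{0,-1}(β=1.1761), then the phase factors e^{-i(0)α} and e^{-i(-1)γ}:
With c≡cos(β/2)=0.832024 and s≡sin(β/2)=0.554740, N=[6·6·2·24]^{1/2}=41.569219
The bounds max(0,m−m')=0 and min(l+m,l−m')=2 give 3 terms
  k=0: (−1)^1·41.5692/(12)·0.8320^5·0.5547^1 = -0.766230
  k=1: (−1)^2·41.5692/(4)·0.8320^3·0.5547^3 = +1.021850
  k=2: (−1)^3·41.5692/(12)·0.8320^1·0.5547^5 = -0.151416
d^3_{0,-1}(1.1761) = -0.766230 +1.021850 -0.151416 = +0.104204
|D^3_{0,-1}|² = |d^3_{0,-1}(β)|² = (+0.104204)² = 0.010858 (the z-rotation phases have unit modulus)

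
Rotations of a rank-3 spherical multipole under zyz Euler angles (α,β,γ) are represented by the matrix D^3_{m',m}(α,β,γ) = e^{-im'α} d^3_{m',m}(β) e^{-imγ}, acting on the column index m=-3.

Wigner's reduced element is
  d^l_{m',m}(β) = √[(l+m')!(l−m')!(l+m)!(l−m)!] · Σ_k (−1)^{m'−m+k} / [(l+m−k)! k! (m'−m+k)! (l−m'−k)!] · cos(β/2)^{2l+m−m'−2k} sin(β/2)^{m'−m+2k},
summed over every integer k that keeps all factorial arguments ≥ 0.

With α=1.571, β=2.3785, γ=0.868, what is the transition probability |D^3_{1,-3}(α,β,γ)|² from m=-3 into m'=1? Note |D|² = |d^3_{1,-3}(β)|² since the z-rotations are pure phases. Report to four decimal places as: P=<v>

P=0.1587

Split into d^3_{1,-3}(β=2.3785) × two z-phases.
Half-angle: c=0.372356, s=0.928090. N=√(24·2·1·720)=185.903201
k∈{0} keeps every argument non-negative
  k=0: (−1)^4·185.9032/(48)·0.3724^2·0.9281^4 = +0.398403
d^3_{1,-3}(2.3785) = +0.398403
|D^3_{1,-3}|² = |d^3_{1,-3}(β)|² = (+0.398403)² = 0.158725 (the z-rotation phases have unit modulus)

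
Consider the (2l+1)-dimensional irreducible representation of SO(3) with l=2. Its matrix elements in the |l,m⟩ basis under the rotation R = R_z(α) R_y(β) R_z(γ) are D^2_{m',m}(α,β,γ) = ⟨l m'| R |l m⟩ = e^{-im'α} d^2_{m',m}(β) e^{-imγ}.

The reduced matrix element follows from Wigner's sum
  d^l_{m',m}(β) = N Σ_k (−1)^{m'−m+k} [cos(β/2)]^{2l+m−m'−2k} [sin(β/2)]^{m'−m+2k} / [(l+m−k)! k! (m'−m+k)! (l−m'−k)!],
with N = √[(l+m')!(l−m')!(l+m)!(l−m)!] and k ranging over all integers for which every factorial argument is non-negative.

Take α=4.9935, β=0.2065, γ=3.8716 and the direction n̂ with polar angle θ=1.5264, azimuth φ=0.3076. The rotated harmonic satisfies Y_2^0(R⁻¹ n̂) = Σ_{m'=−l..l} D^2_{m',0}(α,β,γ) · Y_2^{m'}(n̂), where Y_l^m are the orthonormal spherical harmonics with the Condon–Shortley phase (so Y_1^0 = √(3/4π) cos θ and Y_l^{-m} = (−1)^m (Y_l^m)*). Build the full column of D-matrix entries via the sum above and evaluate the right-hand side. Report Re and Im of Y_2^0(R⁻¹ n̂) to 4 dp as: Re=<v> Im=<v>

Re=-0.3140 Im=0.0000

Need the full column D^2_{m',0} for m'=−2..2 at α=4.9935, β=0.2065, γ=3.8716.
cos(β/2)=0.994674, sin(β/2)=0.103067
d^2_{-2,0}: single k=2 term ⇒ +0.025744;  D = -0.021781-0.013723i
d^2_{-1,0}: k∈[1..2] ⇒ +0.248449 -0.002668 = +0.245781;  D = +0.068185-0.236134i
d^2_{0,0}: k∈[0..2] ⇒ +0.978867 -0.042040 +0.000113 = +0.936941;  D = +0.936941+0.000000i
d^2_{1,0}: k∈[0..1] ⇒ -0.248449 +0.002668 = -0.245781;  D = -0.068185-0.236134i
d^2_{2,0}: single k=0 term ⇒ +0.025744;  D = -0.021781+0.013723i
Y_2^{m'}(θ=1.5264,φ=0.3076) and Σ D·Y over m':
  (-0.0218-0.0137i)·(+0.3148-0.2225i)  (+0.0682-0.2361i)·(+0.0326-0.0104i)  (+0.9369+0.0000i)·(-0.3135+0.0000i)  (-0.0682-0.2361i)·(-0.0326-0.0104i)  (-0.0218+0.0137i)·(+0.3148+0.2225i)
Y_2^0(R⁻¹ n̂) = -0.314024+0.000000i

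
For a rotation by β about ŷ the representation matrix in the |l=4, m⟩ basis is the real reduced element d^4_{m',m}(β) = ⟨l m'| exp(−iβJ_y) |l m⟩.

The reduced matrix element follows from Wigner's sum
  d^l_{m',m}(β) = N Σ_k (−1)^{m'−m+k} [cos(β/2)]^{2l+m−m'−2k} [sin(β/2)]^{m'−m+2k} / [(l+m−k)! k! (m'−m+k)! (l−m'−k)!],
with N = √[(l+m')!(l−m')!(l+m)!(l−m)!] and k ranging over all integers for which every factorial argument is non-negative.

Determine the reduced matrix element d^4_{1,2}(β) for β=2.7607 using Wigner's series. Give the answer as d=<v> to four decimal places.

d=0.0827

d^4_{1,2}(β=2.7607) via Wigner's sum:
With c≡cos(β/2)=0.189297 and s≡sin(β/2)=0.981920, N=[120·6·720·2]^{1/2}=1018.233765
Admissible k: 1..3 (factorial args all ≥0)
  k=1: (−1)^0·1018.2338/(240)·0.1893^7·0.9819^1 = +0.000036
  k=2: (−1)^1·1018.2338/(48)·0.1893^5·0.9819^3 = -0.004882
  k=3: (−1)^2·1018.2338/(72)·0.1893^3·0.9819^5 = +0.087564
d^4_{1,2}(2.7607) = +0.000036 -0.004882 +0.087564 = +0.082719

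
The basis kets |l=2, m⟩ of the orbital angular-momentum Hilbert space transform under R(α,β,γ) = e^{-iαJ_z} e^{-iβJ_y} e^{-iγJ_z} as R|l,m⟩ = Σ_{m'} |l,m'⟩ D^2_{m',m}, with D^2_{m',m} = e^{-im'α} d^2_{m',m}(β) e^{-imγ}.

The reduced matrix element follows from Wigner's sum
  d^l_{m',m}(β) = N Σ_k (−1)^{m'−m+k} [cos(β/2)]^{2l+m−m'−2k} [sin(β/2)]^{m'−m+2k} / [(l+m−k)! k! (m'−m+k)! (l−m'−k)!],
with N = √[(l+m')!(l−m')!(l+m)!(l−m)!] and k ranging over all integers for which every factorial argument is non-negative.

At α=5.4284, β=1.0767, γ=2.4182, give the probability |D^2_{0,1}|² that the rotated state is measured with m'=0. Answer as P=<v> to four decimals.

P=0.2615

Split into d^2_{0,1}(β=1.0767) × two z-phases.
With c≡cos(β/2)=0.858556 and s≡sin(β/2)=0.512720, N=[2·2·6·1]^{1/2}=4.898979
k: max(0,(1)−(0))=1 … min(2+(1),2−(0))=2
  k=1: (−1)^0·4.8990/(2)·0.8586^3·0.5127^1 = +0.794807
  k=2: (−1)^1·4.8990/(2)·0.8586^1·0.5127^3 = -0.283456
d^2_{0,1}(1.0767) = +0.794807 -0.283456 = +0.511351
|D^2_{0,1}|² = |d^2_{0,1}(β)|² = (+0.511351)² = 0.261480 (the z-rotation phases have unit modulus)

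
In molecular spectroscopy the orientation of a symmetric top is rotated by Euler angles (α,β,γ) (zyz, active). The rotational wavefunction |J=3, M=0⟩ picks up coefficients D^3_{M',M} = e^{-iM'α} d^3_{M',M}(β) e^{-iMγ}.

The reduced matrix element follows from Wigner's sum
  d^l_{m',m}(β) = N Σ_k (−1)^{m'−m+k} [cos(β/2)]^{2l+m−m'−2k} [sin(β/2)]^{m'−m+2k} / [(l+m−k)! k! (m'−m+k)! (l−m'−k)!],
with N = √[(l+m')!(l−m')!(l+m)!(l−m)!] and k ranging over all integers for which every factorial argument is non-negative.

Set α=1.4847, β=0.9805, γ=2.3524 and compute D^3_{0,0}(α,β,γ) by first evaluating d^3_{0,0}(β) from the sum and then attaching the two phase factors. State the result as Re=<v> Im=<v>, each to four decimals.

D^3_{0,0}(1.4847,0.9805,2.3524) = e^{-i·0·1.4847}·d^3_{0,0}(0.9805)·e^{-i·0·2.3524}. Compute d first:
c=cos(0.9805/2)=0.882215, s=sin(0.9805/2)=0.470846; N=√[6·6·6·6]=36.000000
Admissible k: 0..3 (factorial args all ≥0)
  k=0: (−1)^0·36.0000/(36)·0.8822^6·0.4708^0 = +0.471462
  k=1: (−1)^1·36.0000/(4)·0.8822^4·0.4708^2 = -1.208646
  k=2: (−1)^2·36.0000/(4)·0.8822^2·0.4708^4 = +0.344278
  k=3: (−1)^3·36.0000/(36)·0.8822^0·0.4708^6 = -0.010896
d^3_{0,0}(0.9805) = +0.471462 -1.208646 +0.344278 -0.010896 = -0.403802
Attach z-rotation phases: D = e^{-i(0)(1.4847)}·(-0.403802)·e^{-i(0)(2.3524)} = -0.403802+0.000000i

Re=-0.4038 Im=0.0000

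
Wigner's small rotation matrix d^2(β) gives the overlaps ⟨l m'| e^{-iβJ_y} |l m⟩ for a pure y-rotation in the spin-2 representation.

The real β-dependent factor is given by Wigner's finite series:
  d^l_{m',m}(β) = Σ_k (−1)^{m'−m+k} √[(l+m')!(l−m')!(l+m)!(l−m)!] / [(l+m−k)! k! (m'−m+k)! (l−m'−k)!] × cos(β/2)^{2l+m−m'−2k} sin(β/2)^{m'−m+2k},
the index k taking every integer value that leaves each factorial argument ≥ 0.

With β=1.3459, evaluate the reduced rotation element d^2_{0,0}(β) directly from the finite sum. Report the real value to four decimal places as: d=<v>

d^2_{0,0}(β=1.3459) via Wigner's sum:
Half-angle: c=0.781986, s=0.623296. N=√(2·2·2·2)=4.000000
k∈{0,1,2} keeps every argument non-negative
  k=0: (−1)^0·4.0000/(4)·0.7820^4·0.6233^0 = +0.373935
  k=1: (−1)^1·4.0000/(1)·0.7820^2·0.6233^2 = -0.950269
  k=2: (−1)^2·4.0000/(4)·0.7820^0·0.6233^4 = +0.150930
d^2_{0,0}(1.3459) = +0.373935 -0.950269 +0.150930 = -0.425403

d=-0.4254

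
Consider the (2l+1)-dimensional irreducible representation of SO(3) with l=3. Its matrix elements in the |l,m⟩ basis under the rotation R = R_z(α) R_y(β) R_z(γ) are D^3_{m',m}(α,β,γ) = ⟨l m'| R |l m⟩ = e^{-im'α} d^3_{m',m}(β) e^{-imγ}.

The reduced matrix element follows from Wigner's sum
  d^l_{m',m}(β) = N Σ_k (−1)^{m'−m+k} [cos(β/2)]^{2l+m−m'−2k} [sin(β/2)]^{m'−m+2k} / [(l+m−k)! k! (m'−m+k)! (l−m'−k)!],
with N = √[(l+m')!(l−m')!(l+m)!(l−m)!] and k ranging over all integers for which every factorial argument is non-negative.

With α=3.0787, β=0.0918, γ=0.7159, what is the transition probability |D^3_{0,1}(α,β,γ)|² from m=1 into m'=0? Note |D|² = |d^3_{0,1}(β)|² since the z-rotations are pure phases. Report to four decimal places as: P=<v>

D^3_{0,1}(3.0787,0.0918,0.7159) = e^{-i·0·3.0787}·d^3_{0,1}(0.0918)·e^{-i·1·0.7159}. Compute d first:
Half-angle: c=0.998947, s=0.045884. N=√(6·6·24·2)=41.569219
k∈{1,2,3} keeps every argument non-negative
  k=1: (−1)^0·41.5692/(12)·0.9989^5·0.0459^1 = +0.158111
  k=2: (−1)^1·41.5692/(4)·0.9989^3·0.0459^3 = -0.001001
  k=3: (−1)^2·41.5692/(12)·0.9989^1·0.0459^5 = +0.000001
d^3_{0,1}(0.0918) = +0.158111 -0.001001 +0.000001 = +0.157111
|D^3_{0,1}|² = |d^3_{0,1}(β)|² = (+0.157111)² = 0.024684 (the z-rotation phases have unit modulus)

P=0.0247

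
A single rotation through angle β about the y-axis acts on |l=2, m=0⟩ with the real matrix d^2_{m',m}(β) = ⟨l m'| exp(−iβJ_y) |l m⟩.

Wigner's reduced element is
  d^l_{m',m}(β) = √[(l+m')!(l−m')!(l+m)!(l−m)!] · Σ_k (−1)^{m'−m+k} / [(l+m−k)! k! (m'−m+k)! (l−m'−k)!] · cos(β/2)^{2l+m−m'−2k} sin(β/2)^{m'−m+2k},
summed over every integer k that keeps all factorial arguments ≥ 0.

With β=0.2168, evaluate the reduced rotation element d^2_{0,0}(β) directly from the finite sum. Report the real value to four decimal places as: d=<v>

d^2_{0,0}(β=0.2168) via Wigner's sum:
Half-angle: c=0.994130, s=0.108188. N=√(2·2·2·2)=4.000000
k∈{0,1,2} keeps every argument non-negative
  k=0: (−1)^0·4.0000/(4)·0.9941^4·0.1082^0 = +0.976728
  k=1: (−1)^1·4.0000/(1)·0.9941^2·0.1082^2 = -0.046270
  k=2: (−1)^2·4.0000/(4)·0.9941^0·0.1082^4 = +0.000137
d^2_{0,0}(0.2168) = +0.976728 -0.046270 +0.000137 = +0.930594

d=0.9306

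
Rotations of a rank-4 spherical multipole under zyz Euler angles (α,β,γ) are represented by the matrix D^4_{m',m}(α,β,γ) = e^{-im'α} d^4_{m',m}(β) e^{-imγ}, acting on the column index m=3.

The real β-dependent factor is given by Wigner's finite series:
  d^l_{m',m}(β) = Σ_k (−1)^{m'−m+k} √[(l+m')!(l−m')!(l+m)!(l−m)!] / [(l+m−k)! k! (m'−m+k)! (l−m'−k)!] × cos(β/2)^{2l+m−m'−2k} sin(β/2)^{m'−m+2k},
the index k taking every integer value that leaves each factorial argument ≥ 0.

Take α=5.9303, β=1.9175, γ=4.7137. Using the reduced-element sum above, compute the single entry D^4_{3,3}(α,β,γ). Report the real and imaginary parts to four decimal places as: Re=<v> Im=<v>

Re=-0.1364 Im=0.0774

D^4_{3,3}(5.9303,1.9175,4.7137) = e^{-i·3·5.9303}·d^4_{3,3}(1.9175)·e^{-i·3·4.7137}. Compute d first:
With c≡cos(β/2)=0.574544 and s≡sin(β/2)=0.818474, N=[5040·1·5040·1]^{1/2}=5040.000000
The bounds max(0,m−m')=0 and min(l+m,l−m')=1 give 2 terms
  k=0: (−1)^0·5040.0000/(5040)·0.5745^8·0.8185^0 = +0.011874
  k=1: (−1)^1·5040.0000/(720)·0.5745^6·0.8185^2 = -0.168673
d^4_{3,3}(1.9175) = +0.011874 -0.168673 = -0.156799
Attach z-rotation phases: D = e^{-i(3)(5.9303)}·(-0.156799)·e^{-i(3)(4.7137)} = -0.136378+0.077376i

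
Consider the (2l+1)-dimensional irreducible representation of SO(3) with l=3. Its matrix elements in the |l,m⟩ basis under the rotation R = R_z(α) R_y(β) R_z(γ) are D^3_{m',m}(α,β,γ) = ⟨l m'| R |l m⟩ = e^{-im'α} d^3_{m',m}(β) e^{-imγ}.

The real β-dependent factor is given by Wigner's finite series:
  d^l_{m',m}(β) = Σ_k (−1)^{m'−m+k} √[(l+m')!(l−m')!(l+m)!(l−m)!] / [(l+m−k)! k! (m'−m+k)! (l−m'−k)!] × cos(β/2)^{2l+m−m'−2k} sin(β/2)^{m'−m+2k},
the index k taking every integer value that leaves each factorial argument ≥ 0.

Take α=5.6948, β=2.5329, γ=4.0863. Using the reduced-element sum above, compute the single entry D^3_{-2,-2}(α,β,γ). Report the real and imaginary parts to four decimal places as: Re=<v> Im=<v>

Re=-0.0272 Im=-0.0235

Split into d^3_{-2,-2}(β=2.5329) × two z-phases.
c=cos(2.5329/2)=0.299670, s=sin(2.5329/2)=0.954043; N=√[1·120·1·120]=120.000000
k∈{0,1} keeps every argument non-negative
  k=0: (−1)^0·120.0000/(120)·0.2997^6·0.9540^0 = +0.000724
  k=1: (−1)^1·120.0000/(24)·0.2997^4·0.9540^2 = -0.036701
d^3_{-2,-2}(2.5329) = +0.000724 -0.036701 = -0.035977
Attach z-rotation phases: D = e^{-i(-2)(5.6948)}·(-0.035977)·e^{-i(-2)(4.0863)} = -0.027221-0.023523i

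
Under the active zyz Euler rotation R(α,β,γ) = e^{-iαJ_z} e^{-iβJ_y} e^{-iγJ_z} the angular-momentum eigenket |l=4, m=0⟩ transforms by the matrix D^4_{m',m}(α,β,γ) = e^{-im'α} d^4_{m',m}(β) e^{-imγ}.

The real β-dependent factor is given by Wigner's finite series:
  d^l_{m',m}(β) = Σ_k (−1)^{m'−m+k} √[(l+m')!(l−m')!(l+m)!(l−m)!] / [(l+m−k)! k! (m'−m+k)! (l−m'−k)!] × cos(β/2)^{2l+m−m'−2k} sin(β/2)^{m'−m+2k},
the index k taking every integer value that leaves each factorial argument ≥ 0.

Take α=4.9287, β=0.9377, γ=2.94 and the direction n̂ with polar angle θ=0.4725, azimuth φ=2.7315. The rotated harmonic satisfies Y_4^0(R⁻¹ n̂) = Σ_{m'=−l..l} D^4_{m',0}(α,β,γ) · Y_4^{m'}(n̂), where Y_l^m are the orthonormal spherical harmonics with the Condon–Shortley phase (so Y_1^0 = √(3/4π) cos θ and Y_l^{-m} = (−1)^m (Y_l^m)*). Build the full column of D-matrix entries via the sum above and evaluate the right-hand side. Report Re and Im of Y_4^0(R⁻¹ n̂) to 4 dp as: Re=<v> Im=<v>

Re=0.0439 Im=0.0000

Need the full column D^4_{m',0} for m'=−4..4 at α=4.9287, β=0.9377, γ=2.94.
cos(β/2)=0.892089, sin(β/2)=0.451861
d^4_{-4,0}: single k=4 term ⇒ +0.220902;  D = +0.143245+0.168162i
d^4_{-3,0}: k∈[3..4] ⇒ +0.616762 -0.158238 = +0.458524;  D = -0.277103+0.365319i
d^4_{-2,0}: k∈[2..4] ⇒ +0.976288 -0.667944 +0.064264 = +0.372608;  D = -0.338279-0.156217i
d^4_{-1,0}: k∈[1..4] ⇒ +0.908605 -1.398684 +0.358850 -0.015345 = -0.146574;  D = -0.031459+0.143158i
d^4_{0,0}: k∈[0..4] ⇒ +0.401110 -1.646557 +0.950501 -0.108384 +0.001738 = -0.401592;  D = -0.401592+0.000000i
d^4_{1,0}: k∈[0..3] ⇒ -0.908605 +1.398684 -0.358850 +0.015345 = +0.146574;  D = +0.031459+0.143158i
d^4_{2,0}: k∈[0..2] ⇒ +0.976288 -0.667944 +0.064264 = +0.372608;  D = -0.338279+0.156217i
d^4_{3,0}: k∈[0..1] ⇒ -0.616762 +0.158238 = -0.458524;  D = +0.277103+0.365319i
d^4_{4,0}: single k=0 term ⇒ +0.220902;  D = +0.143245-0.168162i
Y_4^{m'}(θ=0.4725,φ=2.7315) and Σ D·Y over m':
  (+0.1432+0.1682i)·(-0.0013+0.0189i)  (-0.2771+0.3653i)·(-0.0351-0.0990i)  (-0.3383-0.1562i)·(+0.2150+0.2306i)  (-0.0315+0.1432i)·(-0.4484-0.1949i)  (-0.4016+0.0000i)·(+0.1287+0.0000i)  (+0.0315+0.1432i)·(+0.4484-0.1949i)  (-0.3383+0.1562i)·(+0.2150-0.2306i)  (+0.2771+0.3653i)·(+0.0351-0.0990i)  (+0.1432-0.1682i)·(-0.0013-0.0189i)
Y_4^0(R⁻¹ n̂) = +0.043938-0.000000i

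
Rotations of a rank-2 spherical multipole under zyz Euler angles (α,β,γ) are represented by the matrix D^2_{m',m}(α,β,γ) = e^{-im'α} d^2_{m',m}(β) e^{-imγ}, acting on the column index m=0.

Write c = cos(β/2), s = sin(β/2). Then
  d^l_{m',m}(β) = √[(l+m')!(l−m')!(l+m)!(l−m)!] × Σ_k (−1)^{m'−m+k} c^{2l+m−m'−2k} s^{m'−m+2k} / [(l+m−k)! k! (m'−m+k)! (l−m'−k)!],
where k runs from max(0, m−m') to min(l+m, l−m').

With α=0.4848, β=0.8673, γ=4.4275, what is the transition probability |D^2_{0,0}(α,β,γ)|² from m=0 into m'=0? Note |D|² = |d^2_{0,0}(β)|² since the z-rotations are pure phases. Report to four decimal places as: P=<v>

P=0.0163

Split into d^2_{0,0}(β=0.8673) × two z-phases.
c=cos(0.8673/2)=0.907438, s=sin(0.8673/2)=0.420186; N=√[2·2·2·2]=4.000000
Admissible k: 0..2 (factorial args all ≥0)
  k=0: (−1)^0·4.0000/(4)·0.9074^4·0.4202^0 = +0.678060
  k=1: (−1)^1·4.0000/(1)·0.9074^2·0.4202^2 = -0.581536
  k=2: (−1)^2·4.0000/(4)·0.9074^0·0.4202^4 = +0.031172
d^2_{0,0}(0.8673) = +0.678060 -0.581536 +0.031172 = +0.127696
|D^2_{0,0}|² = |d^2_{0,0}(β)|² = (+0.127696)² = 0.016306 (the z-rotation phases have unit modulus)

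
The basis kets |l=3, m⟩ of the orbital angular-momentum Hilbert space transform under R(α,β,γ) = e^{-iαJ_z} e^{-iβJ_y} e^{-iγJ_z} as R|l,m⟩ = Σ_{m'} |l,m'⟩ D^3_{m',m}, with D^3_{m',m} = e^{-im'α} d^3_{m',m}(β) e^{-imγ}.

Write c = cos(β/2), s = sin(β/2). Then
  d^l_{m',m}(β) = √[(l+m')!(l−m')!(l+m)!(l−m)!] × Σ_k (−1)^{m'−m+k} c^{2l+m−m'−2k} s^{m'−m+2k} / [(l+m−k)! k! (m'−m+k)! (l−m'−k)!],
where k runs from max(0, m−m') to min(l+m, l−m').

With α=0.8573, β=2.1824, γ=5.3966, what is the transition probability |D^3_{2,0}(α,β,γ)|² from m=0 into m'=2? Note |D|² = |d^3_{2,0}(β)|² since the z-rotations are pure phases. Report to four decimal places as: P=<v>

P=0.2778

First d^3_{2,0}(β=2.1824), then the phase factors e^{-i(2)α} and e^{-i(0)γ}:
c=cos(2.1824/2)=0.461421, s=sin(2.1824/2)=0.887181; N=√[120·1·6·6]=65.726707
Admissible k: 0..1 (factorial args all ≥0)
  k=0: (−1)^2·65.7267/(12)·0.4614^4·0.8872^2 = +0.195423
  k=1: (−1)^3·65.7267/(12)·0.4614^2·0.8872^4 = -0.722445
d^3_{2,0}(2.1824) = +0.195423 -0.722445 = -0.527023
|D^3_{2,0}|² = |d^3_{2,0}(β)|² = (-0.527023)² = 0.277753 (the z-rotation phases have unit modulus)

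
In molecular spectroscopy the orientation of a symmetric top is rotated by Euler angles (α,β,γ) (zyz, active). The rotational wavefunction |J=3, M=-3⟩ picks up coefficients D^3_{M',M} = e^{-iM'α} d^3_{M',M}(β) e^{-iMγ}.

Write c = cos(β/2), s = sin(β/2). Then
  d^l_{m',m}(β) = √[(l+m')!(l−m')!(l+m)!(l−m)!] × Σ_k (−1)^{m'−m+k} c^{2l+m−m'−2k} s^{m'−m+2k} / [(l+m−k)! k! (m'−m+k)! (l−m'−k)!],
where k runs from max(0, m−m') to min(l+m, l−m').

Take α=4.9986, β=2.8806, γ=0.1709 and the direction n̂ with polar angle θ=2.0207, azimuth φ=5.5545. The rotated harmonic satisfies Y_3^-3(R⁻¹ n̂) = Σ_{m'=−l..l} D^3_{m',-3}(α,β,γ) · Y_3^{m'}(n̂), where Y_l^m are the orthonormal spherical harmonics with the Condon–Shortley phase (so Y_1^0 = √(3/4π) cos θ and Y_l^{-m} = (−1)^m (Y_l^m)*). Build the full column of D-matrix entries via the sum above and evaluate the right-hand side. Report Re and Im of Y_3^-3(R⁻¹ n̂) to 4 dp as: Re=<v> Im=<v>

Need the full column D^3_{m',-3} for m'=−3..3 at α=4.9986, β=2.8806, γ=0.1709.
cos(β/2)=0.130126, sin(β/2)=0.991497
d^3_{-3,-3}: single k=0 term ⇒ +0.000005;  D = -0.000005+0.000001i
d^3_{-2,-3}: single k=0 term ⇒ -0.000091;  D = +0.000042+0.000080i
d^3_{-1,-3}: single k=0 term ⇒ +0.001092;  D = +0.000782-0.000761i
d^3_{0,-3}: single k=0 term ⇒ -0.009605;  D = -0.008370-0.004711i
d^3_{1,-3}: single k=0 term ⇒ +0.063378;  D = -0.014232+0.061760i
d^3_{2,-3}: single k=0 term ⇒ -0.305421;  D = +0.304876-0.018230i
d^3_{3,-3}: single k=0 term ⇒ +0.950057;  D = -0.322140-0.893775i
Y_3^{m'}(θ=2.0207,φ=5.5545) and Σ D·Y over m':
  (-0.0000+0.0000i)·(-0.1758+0.2488i)  (+0.0000+0.0001i)·(-0.0408-0.3581i)  (+0.0008-0.0008i)·(-0.0118-0.0105i)  (-0.0084-0.0047i)·(+0.3334+0.0000i)  (-0.0142+0.0618i)·(+0.0118-0.0105i)  (+0.3049-0.0182i)·(-0.0408+0.3581i)  (-0.3221-0.8938i)·(+0.1758+0.2488i)
Y_3^-3(R⁻¹ n̂) = +0.157509-0.128101i

Re=0.1575 Im=-0.1281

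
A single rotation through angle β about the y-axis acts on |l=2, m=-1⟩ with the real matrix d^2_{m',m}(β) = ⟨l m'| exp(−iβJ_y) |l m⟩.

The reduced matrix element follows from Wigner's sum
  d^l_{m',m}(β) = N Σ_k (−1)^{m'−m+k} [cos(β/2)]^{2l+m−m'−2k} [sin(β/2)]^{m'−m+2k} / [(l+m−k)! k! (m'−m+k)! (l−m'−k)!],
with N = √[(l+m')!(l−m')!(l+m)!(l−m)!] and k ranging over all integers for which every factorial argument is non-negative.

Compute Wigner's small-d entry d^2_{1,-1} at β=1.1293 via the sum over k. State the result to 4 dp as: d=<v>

d=0.5311

d^2_{1,-1}(β=1.1293) via Wigner's sum:
c=cos(1.1293/2)=0.844776, s=sin(1.1293/2)=0.535120; N=√[6·1·1·6]=6.000000
k: max(0,(-1)−(1))=0 … min(2+(-1),2−(1))=1
  k=0: (−1)^2·6.0000/(2)·0.8448^2·0.5351^2 = +0.613066
  k=1: (−1)^3·6.0000/(6)·0.8448^0·0.5351^4 = -0.081998
d^2_{1,-1}(1.1293) = +0.613066 -0.081998 = +0.531067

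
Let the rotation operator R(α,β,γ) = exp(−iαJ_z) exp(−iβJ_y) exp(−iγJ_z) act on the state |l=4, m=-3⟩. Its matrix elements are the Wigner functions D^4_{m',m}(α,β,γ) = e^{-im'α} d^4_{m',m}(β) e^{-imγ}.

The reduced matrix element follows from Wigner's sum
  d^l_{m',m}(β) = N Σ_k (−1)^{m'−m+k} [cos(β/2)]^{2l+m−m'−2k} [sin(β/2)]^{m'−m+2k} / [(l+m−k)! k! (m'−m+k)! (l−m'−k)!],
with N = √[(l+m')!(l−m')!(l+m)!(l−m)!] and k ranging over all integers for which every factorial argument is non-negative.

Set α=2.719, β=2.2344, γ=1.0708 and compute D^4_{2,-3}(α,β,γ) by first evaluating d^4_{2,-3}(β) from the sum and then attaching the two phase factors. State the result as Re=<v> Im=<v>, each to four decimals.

Split into d^4_{2,-3}(β=2.2344) × two z-phases.
c=cos(2.2344/2)=0.438201, s=sin(2.2344/2)=0.898877; N=√[720·2·1·5040]=2693.993318
k: max(0,(-3)−(2))=0 … min(4+(-3),4−(2))=1
  k=0: (−1)^5·2693.9933/(240)·0.4382^3·0.8989^5 = -0.554251
  k=1: (−1)^6·2693.9933/(720)·0.4382^1·0.8989^7 = +0.777391
d^4_{2,-3}(2.2344) = -0.554251 +0.777391 = +0.223139
Phases: e^{-i·(2)·2.719}=+0.663593+0.748094i, e^{-i·(-3)·1.0708}=-0.997494-0.070748i ⇒ D=-0.135893-0.176987i

Re=-0.1359 Im=-0.1770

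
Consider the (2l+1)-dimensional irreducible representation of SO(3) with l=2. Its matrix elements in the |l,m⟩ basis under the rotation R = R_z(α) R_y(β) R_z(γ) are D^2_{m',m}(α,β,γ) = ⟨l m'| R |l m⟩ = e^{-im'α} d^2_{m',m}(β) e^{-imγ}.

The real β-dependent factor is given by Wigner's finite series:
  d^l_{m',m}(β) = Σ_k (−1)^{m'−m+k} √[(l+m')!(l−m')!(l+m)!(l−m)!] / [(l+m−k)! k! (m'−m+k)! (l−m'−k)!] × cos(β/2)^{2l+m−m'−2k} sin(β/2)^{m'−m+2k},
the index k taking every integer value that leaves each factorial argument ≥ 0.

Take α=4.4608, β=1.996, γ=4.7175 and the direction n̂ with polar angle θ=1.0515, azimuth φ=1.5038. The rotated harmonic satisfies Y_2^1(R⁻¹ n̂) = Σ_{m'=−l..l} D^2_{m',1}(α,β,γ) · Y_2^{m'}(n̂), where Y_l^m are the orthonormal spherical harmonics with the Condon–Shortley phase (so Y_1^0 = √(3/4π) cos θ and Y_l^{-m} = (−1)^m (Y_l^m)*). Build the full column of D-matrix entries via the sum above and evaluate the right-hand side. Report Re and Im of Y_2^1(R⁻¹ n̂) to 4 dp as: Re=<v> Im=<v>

Need the full column D^2_{m',1} for m'=−2..2 at α=4.4608, β=1.996, γ=4.7175.
cos(β/2)=0.541984, sin(β/2)=0.840389
d^2_{-2,1}: single k=3 term ⇒ +0.643365;  D = -0.313115-0.562030i
d^2_{-1,1}: k∈[2..3] ⇒ +0.622379 -0.498794 = +0.123585;  D = +0.119536-0.031377i
d^2_{0,1}: k∈[1..2] ⇒ +0.327730 -0.787958 = -0.460228;  D = -0.002352-0.460222i
d^2_{1,1}: k∈[0..1] ⇒ +0.086287 -0.622379 = -0.536092;  D = +0.519890+0.130801i
d^2_{2,1}: single k=0 term ⇒ -0.267590;  D = -0.127835+0.235080i
Y_2^{m'}(θ=1.0515,φ=1.5038) and Σ D·Y over m':
  (-0.3131-0.5620i)·(-0.2885-0.0389i)  (+0.1195-0.0314i)·(+0.0223-0.3321i)  (-0.0024-0.4602i)·(-0.0824+0.0000i)  (+0.5199+0.1308i)·(-0.0223-0.3321i)  (-0.1278+0.2351i)·(-0.2885+0.0389i)
Y_2^1(R⁻¹ n̂) = +0.120517-0.076521i

Re=0.1205 Im=-0.0765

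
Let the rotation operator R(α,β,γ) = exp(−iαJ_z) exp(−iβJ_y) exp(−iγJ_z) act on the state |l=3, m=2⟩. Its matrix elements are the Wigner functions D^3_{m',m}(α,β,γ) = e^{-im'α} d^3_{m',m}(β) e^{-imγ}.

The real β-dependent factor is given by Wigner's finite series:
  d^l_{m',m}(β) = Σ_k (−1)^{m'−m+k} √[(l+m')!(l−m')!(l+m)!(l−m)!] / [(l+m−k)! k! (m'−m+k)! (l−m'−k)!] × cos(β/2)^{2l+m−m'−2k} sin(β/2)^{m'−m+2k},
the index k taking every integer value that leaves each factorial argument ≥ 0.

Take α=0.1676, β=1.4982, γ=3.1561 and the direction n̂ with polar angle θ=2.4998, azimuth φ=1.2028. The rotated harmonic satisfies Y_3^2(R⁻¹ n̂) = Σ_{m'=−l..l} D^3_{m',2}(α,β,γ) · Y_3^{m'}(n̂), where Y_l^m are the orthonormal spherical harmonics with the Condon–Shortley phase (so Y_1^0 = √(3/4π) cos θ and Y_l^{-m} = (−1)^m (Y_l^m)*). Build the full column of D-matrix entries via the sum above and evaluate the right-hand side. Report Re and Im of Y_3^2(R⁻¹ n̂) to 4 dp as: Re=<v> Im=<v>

Need the full column D^3_{m',2} for m'=−3..3 at α=0.1676, β=1.4982, γ=3.1561.
cos(β/2)=0.732302, sin(β/2)=0.680980
d^3_{-3,2}: single k=5 term ⇒ +0.262686;  D = +0.233751+0.119853i
d^3_{-2,2}: k∈[4..5] ⇒ +0.576618 -0.099725 = +0.476892;  D = +0.454712+0.143747i
d^3_{-1,2}: k∈[3..4] ⇒ +0.784339 -0.339127 = +0.445212;  D = +0.440944+0.061503i
d^3_{0,2}: k∈[2..3] ⇒ +0.730450 -0.631653 = +0.098797;  D = +0.098755-0.002866i
d^3_{1,2}: k∈[1..2] ⇒ +0.453509 -0.784339 = -0.330830;  D = -0.324456+0.064628i
d^3_{2,2}: k∈[0..1] ⇒ +0.154220 -0.666806 = -0.512586;  D = -0.478962+0.182591i
d^3_{3,2}: single k=0 term ⇒ -0.351286;  D = -0.302770+0.178137i
Y_3^{m'}(θ=2.4998,φ=1.2028) and Σ D·Y over m':
  (+0.2338+0.1199i)·(-0.0799+0.0403i)  (+0.4547+0.1437i)·(+0.2174+0.1969i)  (+0.4409+0.0615i)·(+0.1537-0.3986i)  (+0.0988-0.0029i)·(-0.0622+0.0000i)  (-0.3245+0.0646i)·(-0.1537-0.3986i)  (-0.4790+0.1826i)·(+0.2174-0.1969i)  (-0.3028+0.1781i)·(+0.0799+0.0403i)
Y_3^2(R⁻¹ n̂) = +0.109254+0.209981i

Re=0.1093 Im=0.2100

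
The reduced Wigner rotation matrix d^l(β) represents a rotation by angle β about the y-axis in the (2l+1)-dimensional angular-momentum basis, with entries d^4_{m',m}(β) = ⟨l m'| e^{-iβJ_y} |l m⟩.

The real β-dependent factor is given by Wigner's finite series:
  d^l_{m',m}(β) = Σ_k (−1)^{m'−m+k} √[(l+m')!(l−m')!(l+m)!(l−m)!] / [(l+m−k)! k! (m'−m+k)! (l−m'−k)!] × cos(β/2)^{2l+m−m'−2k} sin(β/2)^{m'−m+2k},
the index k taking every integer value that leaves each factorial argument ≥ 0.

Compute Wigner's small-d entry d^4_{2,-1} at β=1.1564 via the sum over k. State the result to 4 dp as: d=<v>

d=-0.3952

d^4_{2,-1}(β=1.1564) via Wigner's sum:
Half-angle: c=0.837448, s=0.546517. N=√(720·2·6·120)=1018.233765
k: max(0,(-1)−(2))=0 … min(4+(-1),4−(2))=2
  k=0: (−1)^3·1018.2338/(72)·0.8374^5·0.5465^3 = -0.950858
  k=1: (−1)^4·1018.2338/(48)·0.8374^3·0.5465^5 = +0.607434
  k=2: (−1)^5·1018.2338/(240)·0.8374^1·0.5465^7 = -0.051739
d^4_{2,-1}(1.1564) = -0.950858 +0.607434 -0.051739 = -0.395163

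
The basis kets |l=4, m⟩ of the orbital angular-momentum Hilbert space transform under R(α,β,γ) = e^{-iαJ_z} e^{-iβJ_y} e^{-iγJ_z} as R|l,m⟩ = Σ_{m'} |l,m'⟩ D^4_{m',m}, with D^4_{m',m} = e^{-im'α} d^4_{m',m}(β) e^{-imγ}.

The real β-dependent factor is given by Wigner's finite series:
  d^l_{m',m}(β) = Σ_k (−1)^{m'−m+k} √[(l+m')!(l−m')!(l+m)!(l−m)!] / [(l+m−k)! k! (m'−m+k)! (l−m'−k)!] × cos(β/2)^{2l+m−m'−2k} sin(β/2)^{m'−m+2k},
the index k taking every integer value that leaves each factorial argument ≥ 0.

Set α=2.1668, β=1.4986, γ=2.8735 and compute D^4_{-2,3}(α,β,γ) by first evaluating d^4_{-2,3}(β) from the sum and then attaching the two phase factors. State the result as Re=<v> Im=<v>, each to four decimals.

First d^4_{-2,3}(β=1.4986), then the phase factors e^{-i(-2)α} and e^{-i(3)γ}:
Half-angle: c=0.732166, s=0.681126. N=√(2·720·5040·1)=2693.993318
Admissible k: 5..6 (factorial args all ≥0)
  k=5: (−1)^0·2693.9933/(240)·0.7322^3·0.6811^5 = +0.645881
  k=6: (−1)^1·2693.9933/(720)·0.7322^1·0.6811^7 = -0.186323
d^4_{-2,3}(1.4986) = +0.645881 -0.186323 = +0.459557
D = (-0.369796-0.929113i)·(+0.459557)·(-0.693632-0.720330i) = -0.189690+0.418582i

Re=-0.1897 Im=0.4186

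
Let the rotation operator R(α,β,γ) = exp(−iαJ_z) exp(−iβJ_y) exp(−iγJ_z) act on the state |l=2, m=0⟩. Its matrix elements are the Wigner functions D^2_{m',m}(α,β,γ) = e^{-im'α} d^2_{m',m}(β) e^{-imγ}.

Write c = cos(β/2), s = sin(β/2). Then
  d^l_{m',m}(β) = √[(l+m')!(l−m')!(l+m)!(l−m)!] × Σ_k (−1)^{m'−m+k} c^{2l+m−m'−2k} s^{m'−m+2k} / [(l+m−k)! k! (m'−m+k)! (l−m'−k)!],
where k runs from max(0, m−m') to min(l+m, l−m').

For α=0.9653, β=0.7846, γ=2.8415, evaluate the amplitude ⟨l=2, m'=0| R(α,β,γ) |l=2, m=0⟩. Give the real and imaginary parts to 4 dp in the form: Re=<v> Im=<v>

D^2_{0,0}(0.9653,0.7846,2.8415) = e^{-i·0·0.9653}·d^2_{0,0}(0.7846)·e^{-i·0·2.8415}. Compute d first:
Half-angle: c=0.924032, s=0.382315. N=√(2·2·2·2)=4.000000
Admissible k: 0..2 (factorial args all ≥0)
  k=0: (−1)^0·4.0000/(4)·0.9240^4·0.3823^0 = +0.729035
  k=1: (−1)^1·4.0000/(1)·0.9240^2·0.3823^2 = -0.499202
  k=2: (−1)^2·4.0000/(4)·0.9240^0·0.3823^4 = +0.021364
d^2_{0,0}(0.7846) = +0.729035 -0.499202 +0.021364 = +0.251197
D = (+1.000000+0.000000i)·(+0.251197)·(+1.000000+0.000000i) = +0.251197+0.000000i

Re=0.2512 Im=0.0000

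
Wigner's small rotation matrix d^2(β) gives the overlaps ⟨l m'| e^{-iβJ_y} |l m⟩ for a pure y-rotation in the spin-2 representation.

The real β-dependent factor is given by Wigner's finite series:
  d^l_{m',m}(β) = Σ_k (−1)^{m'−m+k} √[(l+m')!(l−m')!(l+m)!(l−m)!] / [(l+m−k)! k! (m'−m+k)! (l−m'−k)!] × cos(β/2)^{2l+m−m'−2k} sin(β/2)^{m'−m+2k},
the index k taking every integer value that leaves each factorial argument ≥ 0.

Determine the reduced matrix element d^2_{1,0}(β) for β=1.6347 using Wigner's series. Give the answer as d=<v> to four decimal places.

d^2_{1,0}(β=1.6347) via Wigner's sum:
With c≡cos(β/2)=0.684156 and s≡sin(β/2)=0.729335, N=[6·1·2·2]^{1/2}=4.898979
The bounds max(0,m−m')=0 and min(l+m,l−m')=1 give 2 terms
  k=0: (−1)^1·4.8990/(2)·0.6842^3·0.7293^1 = -0.572096
  k=1: (−1)^2·4.8990/(2)·0.6842^1·0.7293^3 = +0.650149
d^2_{1,0}(1.6347) = -0.572096 +0.650149 = +0.078053

d=0.0781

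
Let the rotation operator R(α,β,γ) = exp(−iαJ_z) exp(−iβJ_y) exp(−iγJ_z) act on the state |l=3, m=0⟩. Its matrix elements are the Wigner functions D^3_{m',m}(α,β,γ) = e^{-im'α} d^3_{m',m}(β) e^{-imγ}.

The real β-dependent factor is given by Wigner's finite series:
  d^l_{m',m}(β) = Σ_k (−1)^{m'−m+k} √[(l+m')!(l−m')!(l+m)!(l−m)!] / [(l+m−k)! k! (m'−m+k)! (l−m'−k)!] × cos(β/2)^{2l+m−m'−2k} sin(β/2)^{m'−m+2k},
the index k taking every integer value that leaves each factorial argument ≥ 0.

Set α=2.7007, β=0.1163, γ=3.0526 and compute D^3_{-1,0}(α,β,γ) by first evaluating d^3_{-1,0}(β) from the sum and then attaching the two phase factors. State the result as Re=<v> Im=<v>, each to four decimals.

Re=-0.1787 Im=0.0843

Split into d^3_{-1,0}(β=0.1163) × two z-phases.
With c≡cos(β/2)=0.998310 and s≡sin(β/2)=0.058117, N=[2·24·6·6]^{1/2}=41.569219
k∈{1,2,3} keeps every argument non-negative
  k=1: (−1)^0·41.5692/(12)·0.9983^5·0.0581^1 = +0.199628
  k=2: (−1)^1·41.5692/(4)·0.9983^3·0.0581^3 = -0.002030
  k=3: (−1)^2·41.5692/(12)·0.9983^1·0.0581^5 = +0.000002
d^3_{-1,0}(0.1163) = +0.199628 -0.002030 +0.000002 = +0.197601
Attach z-rotation phases: D = e^{-i(-1)(2.7007)}·(+0.197601)·e^{-i(0)(3.0526)} = -0.178705+0.084326i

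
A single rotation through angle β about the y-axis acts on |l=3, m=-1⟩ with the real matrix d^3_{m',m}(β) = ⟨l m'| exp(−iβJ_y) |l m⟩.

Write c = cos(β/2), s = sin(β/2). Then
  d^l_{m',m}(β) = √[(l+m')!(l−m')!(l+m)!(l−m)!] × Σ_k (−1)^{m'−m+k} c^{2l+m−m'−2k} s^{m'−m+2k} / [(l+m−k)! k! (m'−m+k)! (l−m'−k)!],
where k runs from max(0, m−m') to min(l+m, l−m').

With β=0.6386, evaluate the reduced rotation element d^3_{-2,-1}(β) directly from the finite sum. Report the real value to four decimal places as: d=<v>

d^3_{-2,-1}(β=0.6386) via Wigner's sum:
c=cos(0.6386/2)=0.949455, s=sin(0.6386/2)=0.313902; N=√[1·120·2·24]=75.894664
k∈{1,2} keeps every argument non-negative
  k=1: (−1)^0·75.8947/(24)·0.9495^5·0.3139^1 = +0.765891
  k=2: (−1)^1·75.8947/(12)·0.9495^3·0.3139^3 = -0.167431
d^3_{-2,-1}(0.6386) = +0.765891 -0.167431 = +0.598460

d=0.5985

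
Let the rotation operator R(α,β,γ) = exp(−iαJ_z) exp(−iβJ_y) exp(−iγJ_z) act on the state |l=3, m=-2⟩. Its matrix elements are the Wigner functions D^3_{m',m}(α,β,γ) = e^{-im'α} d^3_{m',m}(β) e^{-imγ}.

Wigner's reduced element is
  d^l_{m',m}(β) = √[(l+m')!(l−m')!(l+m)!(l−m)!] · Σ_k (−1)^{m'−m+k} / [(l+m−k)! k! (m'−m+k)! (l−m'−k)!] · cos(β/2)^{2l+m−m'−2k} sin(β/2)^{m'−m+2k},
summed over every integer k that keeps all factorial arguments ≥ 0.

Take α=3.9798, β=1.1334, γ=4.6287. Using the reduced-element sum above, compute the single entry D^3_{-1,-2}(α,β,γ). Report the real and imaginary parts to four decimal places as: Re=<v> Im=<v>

Split into d^3_{-1,-2}(β=1.1334) × two z-phases.
With c≡cos(β/2)=0.843677 and s≡sin(β/2)=0.536851, N=[2·24·1·120]^{1/2}=75.894664
k∈{0,1} keeps every argument non-negative
  k=0: (−1)^1·75.8947/(24)·0.8437^5·0.5369^1 = -0.725663
  k=1: (−1)^2·75.8947/(12)·0.8437^3·0.5369^3 = +0.587651
d^3_{-1,-2}(1.1334) = -0.725663 +0.587651 = -0.138012
Phases: e^{-i·(-1)·3.9798}=-0.668797-0.743445i, e^{-i·(-2)·4.6287}=-0.986025+0.166598i ⇒ D=-0.108106-0.085793i

Re=-0.1081 Im=-0.0858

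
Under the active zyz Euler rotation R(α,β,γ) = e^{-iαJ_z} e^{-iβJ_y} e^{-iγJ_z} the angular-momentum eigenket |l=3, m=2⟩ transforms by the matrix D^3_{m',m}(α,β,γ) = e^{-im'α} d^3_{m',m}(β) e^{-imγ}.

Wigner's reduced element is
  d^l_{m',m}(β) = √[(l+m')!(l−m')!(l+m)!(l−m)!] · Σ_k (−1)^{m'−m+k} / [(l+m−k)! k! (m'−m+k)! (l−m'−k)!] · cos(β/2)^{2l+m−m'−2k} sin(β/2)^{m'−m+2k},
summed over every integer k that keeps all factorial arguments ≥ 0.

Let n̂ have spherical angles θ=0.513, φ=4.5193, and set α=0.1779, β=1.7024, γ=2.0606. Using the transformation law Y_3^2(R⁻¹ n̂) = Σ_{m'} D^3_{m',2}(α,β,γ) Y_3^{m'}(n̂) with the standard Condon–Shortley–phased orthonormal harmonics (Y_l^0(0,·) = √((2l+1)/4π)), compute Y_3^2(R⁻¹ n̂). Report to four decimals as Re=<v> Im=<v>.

Need the full column D^3_{m',2} for m'=−3..3 at α=0.1779, β=1.7024, γ=2.0606.
cos(β/2)=0.659081, sin(β/2)=0.752072
d^3_{-3,2}: single k=5 term ⇒ +0.388429;  D = -0.350448+0.167520i
d^3_{-2,2}: k∈[4..5] ⇒ +0.694840 -0.180949 = +0.513892;  D = -0.417105+0.300179i
d^3_{-1,2}: k∈[3..4] ⇒ +0.770237 -0.501459 = +0.268778;  D = -0.186930+0.193129i
d^3_{0,2}: k∈[2..3] ⇒ +0.584568 -0.761160 = -0.176592;  D = +0.098423-0.146620i
d^3_{1,2}: k∈[1..2] ⇒ +0.295770 -0.770237 = -0.474468;  D = +0.190557-0.434520i
d^3_{2,2}: k∈[0..1] ⇒ +0.081966 -0.533635 = -0.451669;  D = +0.105339-0.439214i
d^3_{3,2}: single k=0 term ⇒ -0.229102;  D = +0.013164-0.228724i
Y_3^{m'}(θ=0.513,φ=4.5193) and Σ D·Y over m':
  (-0.3504+0.1675i)·(+0.0270-0.0413i)  (-0.4171+0.3002i)·(-0.1987-0.0808i)  (-0.1869+0.1931i)·(-0.0851+0.4352i)  (+0.0984-0.1466i)·(+0.2587+0.0000i)  (+0.1906-0.4345i)·(+0.0851+0.4352i)  (+0.1053-0.4392i)·(-0.1987+0.0808i)  (+0.0132-0.2287i)·(-0.0270-0.0413i)
Y_3^2(R⁻¹ n̂) = +0.271963+0.004696i

Re=0.2720 Im=0.0047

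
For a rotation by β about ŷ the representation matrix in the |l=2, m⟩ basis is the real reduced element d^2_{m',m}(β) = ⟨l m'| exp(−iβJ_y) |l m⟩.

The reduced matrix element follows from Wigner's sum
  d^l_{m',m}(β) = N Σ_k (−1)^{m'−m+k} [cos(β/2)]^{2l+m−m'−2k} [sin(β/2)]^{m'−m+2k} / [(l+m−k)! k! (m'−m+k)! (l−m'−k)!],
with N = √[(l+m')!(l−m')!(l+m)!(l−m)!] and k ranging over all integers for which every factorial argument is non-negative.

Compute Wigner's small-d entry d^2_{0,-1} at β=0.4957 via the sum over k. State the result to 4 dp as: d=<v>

d=-0.5124

d^2_{0,-1}(β=0.4957) via Wigner's sum:
With c≡cos(β/2)=0.969442 and s≡sin(β/2)=0.245320, N=[2·2·1·6]^{1/2}=4.898979
Admissible k: 0..1 (factorial args all ≥0)
  k=0: (−1)^1·4.8990/(2)·0.9694^3·0.2453^1 = -0.547488
  k=1: (−1)^2·4.8990/(2)·0.9694^1·0.2453^3 = +0.035059
d^2_{0,-1}(0.4957) = -0.547488 +0.035059 = -0.512429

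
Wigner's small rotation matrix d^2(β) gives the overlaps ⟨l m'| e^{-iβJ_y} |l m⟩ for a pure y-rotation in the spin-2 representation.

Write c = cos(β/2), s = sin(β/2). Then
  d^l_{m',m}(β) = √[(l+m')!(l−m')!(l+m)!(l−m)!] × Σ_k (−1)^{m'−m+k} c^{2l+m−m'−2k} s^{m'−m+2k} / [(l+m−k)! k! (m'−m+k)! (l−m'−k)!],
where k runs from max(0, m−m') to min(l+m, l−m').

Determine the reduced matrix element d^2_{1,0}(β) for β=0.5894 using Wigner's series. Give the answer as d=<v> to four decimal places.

d^2_{1,0}(β=0.5894) via Wigner's sum:
Half-angle: c=0.956889, s=0.290453. N=√(6·1·2·2)=4.898979
The bounds max(0,m−m')=0 and min(l+m,l−m')=1 give 2 terms
  k=0: (−1)^1·4.8990/(2)·0.9569^3·0.2905^1 = -0.623356
  k=1: (−1)^2·4.8990/(2)·0.9569^1·0.2905^3 = +0.057433
d^2_{1,0}(0.5894) = -0.623356 +0.057433 = -0.565923

d=-0.5659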